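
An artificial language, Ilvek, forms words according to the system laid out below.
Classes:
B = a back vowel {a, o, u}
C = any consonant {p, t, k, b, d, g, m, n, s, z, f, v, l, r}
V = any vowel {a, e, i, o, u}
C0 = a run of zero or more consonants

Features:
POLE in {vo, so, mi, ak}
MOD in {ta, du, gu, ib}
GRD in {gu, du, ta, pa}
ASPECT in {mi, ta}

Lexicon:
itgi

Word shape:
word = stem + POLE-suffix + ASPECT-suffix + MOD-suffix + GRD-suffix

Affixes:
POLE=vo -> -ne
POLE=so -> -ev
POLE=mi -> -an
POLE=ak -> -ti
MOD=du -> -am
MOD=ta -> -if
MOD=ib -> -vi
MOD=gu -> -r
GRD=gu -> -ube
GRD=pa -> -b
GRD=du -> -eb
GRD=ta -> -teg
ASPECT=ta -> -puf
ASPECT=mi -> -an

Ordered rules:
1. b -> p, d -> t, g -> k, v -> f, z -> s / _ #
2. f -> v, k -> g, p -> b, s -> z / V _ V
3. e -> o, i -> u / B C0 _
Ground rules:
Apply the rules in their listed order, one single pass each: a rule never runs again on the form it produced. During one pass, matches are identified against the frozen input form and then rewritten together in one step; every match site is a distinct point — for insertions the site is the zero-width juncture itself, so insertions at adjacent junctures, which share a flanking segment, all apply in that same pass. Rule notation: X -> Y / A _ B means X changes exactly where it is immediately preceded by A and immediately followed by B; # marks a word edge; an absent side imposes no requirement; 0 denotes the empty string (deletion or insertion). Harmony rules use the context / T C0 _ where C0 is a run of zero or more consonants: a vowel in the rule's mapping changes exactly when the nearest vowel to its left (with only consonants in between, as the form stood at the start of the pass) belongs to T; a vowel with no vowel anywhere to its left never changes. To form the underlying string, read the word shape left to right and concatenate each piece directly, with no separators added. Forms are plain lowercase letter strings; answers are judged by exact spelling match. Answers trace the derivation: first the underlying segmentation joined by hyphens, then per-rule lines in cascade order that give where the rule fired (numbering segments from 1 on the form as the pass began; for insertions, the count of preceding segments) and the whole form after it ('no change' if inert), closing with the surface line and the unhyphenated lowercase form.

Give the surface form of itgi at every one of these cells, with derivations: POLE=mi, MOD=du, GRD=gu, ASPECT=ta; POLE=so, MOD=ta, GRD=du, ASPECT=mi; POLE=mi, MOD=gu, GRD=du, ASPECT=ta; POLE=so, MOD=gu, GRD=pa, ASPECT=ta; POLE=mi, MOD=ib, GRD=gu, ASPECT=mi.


cell POLE=mi, MOD=du, GRD=gu, ASPECT=ta:
underlying: itgi-an-puf-am-ube
1. b -> p, d -> t, g -> k, v -> f, z -> s / _ #: no change
2. f -> v, k -> g, p -> b, s -> z / V _ V: fires at position(s) 9: itgianpuvamube
3. e -> o, i -> u / B C0 _: fires at position(s) 14: itgianpuvamubo
surface: itgianpuvamubo

cell POLE=so, MOD=ta, GRD=du, ASPECT=mi:
underlying: itgi-ev-an-if-eb
1. b -> p, d -> t, g -> k, v -> f, z -> s / _ #: fires at position(s) 12: itgievanifep
2. f -> v, k -> g, p -> b, s -> z / V _ V: fires at position(s) 10: itgievanivep
3. e -> o, i -> u / B C0 _: fires at position(s) 9: itgievanuvep
surface: itgievanuvep

cell POLE=mi, MOD=gu, GRD=du, ASPECT=ta:
underlying: itgi-an-puf-r-eb
1. b -> p, d -> t, g -> k, v -> f, z -> s / _ #: fires at position(s) 12: itgianpufrep
2. f -> v, k -> g, p -> b, s -> z / V _ V: no change
3. e -> o, i -> u / B C0 _: fires at position(s) 11: itgianpufrop
surface: itgianpufrop

cell POLE=so, MOD=gu, GRD=pa, ASPECT=ta:
underlying: itgi-ev-puf-r-b
1. b -> p, d -> t, g -> k, v -> f, z -> s / _ #: fires at position(s) 11: itgievpufrp
2. f -> v, k -> g, p -> b, s -> z / V _ V: no change
3. e -> o, i -> u / B C0 _: no change
surface: itgievpufrp

cell POLE=mi, MOD=ib, GRD=gu, ASPECT=mi:
underlying: itgi-an-an-vi-ube
1. b -> p, d -> t, g -> k, v -> f, z -> s / _ #: no change
2. f -> v, k -> g, p -> b, s -> z / V _ V: no change
3. e -> o, i -> u / B C0 _: fires at position(s) 10, 13: itgiananvuubo
surface: itgiananvuubo


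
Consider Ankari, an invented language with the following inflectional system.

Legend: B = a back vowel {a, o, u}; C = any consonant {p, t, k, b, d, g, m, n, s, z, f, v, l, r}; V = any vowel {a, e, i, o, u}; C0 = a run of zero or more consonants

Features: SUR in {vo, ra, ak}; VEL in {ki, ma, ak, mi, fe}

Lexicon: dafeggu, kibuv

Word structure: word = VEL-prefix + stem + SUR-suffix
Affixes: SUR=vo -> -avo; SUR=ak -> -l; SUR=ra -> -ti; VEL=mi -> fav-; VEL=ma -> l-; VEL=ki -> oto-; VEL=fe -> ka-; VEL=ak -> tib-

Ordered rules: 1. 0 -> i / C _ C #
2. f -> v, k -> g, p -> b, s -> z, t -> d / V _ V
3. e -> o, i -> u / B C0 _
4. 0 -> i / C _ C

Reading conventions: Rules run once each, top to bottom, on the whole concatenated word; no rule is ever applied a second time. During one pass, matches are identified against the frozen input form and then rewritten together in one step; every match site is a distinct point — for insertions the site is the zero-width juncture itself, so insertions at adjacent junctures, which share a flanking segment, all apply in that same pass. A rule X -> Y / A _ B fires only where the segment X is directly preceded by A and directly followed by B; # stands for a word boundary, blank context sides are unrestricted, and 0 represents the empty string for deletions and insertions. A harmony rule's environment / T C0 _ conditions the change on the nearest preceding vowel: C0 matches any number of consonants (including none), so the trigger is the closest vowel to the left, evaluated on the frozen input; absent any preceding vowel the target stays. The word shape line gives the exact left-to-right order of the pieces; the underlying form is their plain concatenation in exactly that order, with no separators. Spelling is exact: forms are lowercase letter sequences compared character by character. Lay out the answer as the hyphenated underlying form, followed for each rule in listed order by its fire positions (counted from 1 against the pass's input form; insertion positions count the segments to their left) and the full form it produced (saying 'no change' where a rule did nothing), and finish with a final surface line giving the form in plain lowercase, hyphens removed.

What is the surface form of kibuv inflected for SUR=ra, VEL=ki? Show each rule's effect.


underlying: oto-kibuv-ti
1. 0 -> i / C _ C #: no change
2. f -> v, k -> g, p -> b, s -> z, t -> d / V _ V: fires at position(s) 2, 4: odogibuvti
3. e -> o, i -> u / B C0 _: fires at position(s) 5, 10: odogubuvtu
4. 0 -> i / C _ C: inserts after position(s) 8: odogubuvitu
surface: odogubuvitu


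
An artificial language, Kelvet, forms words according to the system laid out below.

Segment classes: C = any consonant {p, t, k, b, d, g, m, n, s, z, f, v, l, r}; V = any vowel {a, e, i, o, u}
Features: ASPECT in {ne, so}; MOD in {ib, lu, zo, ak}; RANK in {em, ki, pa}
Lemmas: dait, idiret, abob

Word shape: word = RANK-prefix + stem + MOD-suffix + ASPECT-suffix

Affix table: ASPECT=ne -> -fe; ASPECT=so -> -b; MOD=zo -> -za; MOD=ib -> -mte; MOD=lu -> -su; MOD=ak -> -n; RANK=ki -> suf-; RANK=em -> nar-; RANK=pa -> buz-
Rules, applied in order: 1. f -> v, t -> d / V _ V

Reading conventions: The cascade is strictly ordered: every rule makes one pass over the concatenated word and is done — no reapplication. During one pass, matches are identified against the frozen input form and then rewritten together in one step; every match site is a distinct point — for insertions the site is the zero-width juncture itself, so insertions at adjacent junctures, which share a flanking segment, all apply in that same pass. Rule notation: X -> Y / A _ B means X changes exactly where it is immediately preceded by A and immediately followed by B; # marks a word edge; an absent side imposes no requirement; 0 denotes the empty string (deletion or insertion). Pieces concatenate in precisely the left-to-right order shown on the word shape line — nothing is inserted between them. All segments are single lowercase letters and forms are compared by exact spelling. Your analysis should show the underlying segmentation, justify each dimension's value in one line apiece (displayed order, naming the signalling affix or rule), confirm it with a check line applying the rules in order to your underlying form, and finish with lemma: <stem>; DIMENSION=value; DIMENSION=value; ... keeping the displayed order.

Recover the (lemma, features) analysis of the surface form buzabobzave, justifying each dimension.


underlying: buz-abob-za-fe
ASPECT=ne - signalled by the affix -fe
MOD=zo - signalled by the affix -za
RANK=pa - signalled by the affix buz-
check: buzabobzafe -> buzabobzave
lemma: abob; ASPECT=ne; MOD=zo; RANK=pa


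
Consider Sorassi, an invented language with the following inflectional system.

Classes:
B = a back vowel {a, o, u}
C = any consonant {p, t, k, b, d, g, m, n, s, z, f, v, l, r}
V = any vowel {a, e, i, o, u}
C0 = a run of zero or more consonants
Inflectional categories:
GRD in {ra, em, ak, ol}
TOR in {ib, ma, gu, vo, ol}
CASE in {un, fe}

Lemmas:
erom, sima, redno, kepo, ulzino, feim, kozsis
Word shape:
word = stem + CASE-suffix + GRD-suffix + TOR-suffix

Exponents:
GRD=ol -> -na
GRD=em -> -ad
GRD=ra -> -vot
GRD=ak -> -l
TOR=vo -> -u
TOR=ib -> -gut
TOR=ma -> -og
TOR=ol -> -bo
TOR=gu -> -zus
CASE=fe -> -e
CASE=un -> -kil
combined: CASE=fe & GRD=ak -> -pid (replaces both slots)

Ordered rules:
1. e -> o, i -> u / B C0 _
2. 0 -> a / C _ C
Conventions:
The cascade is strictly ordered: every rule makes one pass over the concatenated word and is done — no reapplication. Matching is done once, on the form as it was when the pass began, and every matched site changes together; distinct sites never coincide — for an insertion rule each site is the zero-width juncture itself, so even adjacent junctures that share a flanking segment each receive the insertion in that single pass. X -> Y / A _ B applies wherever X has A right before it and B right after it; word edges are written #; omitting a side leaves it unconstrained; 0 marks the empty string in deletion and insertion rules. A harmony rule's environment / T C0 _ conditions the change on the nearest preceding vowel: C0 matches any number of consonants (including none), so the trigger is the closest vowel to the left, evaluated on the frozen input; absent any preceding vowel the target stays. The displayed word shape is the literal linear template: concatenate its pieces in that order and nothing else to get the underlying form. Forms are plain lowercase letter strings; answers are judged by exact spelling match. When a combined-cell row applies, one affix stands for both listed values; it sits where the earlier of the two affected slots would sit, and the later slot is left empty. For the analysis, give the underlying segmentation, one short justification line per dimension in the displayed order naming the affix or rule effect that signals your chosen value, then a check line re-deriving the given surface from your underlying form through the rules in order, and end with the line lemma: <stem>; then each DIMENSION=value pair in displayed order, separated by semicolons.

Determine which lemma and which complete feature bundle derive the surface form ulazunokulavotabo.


underlying: ulzino-kil-vot-bo
GRD=ra - signalled by the affix -vot
TOR=ol - signalled by the affix -bo
CASE=un - signalled by the affix -kil
check: ulzinokilvotbo -> ulzunokulvotbo -> ulazunokulavotabo
lemma: ulzino; GRD=ra; TOR=ol; CASE=un


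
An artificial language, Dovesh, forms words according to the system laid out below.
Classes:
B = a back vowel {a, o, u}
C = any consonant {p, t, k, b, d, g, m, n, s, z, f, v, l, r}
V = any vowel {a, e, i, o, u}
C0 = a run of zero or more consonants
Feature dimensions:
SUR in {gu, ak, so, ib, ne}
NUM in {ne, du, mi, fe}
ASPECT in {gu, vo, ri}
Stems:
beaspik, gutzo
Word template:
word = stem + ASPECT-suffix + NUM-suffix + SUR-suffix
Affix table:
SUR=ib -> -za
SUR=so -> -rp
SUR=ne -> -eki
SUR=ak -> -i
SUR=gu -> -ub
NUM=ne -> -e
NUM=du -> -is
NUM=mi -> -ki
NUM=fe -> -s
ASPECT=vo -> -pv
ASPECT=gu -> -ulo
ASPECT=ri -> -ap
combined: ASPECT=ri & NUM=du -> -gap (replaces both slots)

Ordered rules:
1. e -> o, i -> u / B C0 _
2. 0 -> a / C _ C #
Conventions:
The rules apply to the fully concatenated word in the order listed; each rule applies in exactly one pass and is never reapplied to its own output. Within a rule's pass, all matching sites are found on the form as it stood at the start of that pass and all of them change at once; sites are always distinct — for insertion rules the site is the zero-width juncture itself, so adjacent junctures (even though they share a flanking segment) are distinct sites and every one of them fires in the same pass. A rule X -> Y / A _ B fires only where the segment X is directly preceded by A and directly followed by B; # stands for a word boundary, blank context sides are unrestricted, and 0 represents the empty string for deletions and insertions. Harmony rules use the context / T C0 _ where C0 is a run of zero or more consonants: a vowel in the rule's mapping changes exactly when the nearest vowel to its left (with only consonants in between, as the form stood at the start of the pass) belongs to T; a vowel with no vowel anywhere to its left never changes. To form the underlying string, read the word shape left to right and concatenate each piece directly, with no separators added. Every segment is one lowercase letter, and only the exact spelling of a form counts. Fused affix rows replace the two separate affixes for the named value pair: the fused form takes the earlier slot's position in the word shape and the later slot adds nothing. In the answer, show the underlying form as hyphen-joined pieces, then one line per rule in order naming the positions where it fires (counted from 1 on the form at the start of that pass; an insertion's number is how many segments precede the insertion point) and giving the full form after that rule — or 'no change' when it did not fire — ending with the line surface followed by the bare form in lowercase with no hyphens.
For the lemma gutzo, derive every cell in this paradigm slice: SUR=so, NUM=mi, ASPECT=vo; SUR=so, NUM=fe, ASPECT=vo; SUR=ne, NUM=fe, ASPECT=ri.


cell SUR=so, NUM=mi, ASPECT=vo:
underlying: gutzo-pv-ki-rp
1. e -> o, i -> u / B C0 _: fires at position(s) 9: gutzopvkurp
2. 0 -> a / C _ C #: inserts after position(s) 10: gutzopvkurap
surface: gutzopvkurap

cell SUR=so, NUM=fe, ASPECT=vo:
underlying: gutzo-pv-s-rp
1. e -> o, i -> u / B C0 _: no change
2. 0 -> a / C _ C #: inserts after position(s) 9: gutzopvsrap
surface: gutzopvsrap

cell SUR=ne, NUM=fe, ASPECT=ri:
underlying: gutzo-ap-s-eki
1. e -> o, i -> u / B C0 _: fires at position(s) 9: gutzoapsoki
2. 0 -> a / C _ C #: no change
surface: gutzoapsoki


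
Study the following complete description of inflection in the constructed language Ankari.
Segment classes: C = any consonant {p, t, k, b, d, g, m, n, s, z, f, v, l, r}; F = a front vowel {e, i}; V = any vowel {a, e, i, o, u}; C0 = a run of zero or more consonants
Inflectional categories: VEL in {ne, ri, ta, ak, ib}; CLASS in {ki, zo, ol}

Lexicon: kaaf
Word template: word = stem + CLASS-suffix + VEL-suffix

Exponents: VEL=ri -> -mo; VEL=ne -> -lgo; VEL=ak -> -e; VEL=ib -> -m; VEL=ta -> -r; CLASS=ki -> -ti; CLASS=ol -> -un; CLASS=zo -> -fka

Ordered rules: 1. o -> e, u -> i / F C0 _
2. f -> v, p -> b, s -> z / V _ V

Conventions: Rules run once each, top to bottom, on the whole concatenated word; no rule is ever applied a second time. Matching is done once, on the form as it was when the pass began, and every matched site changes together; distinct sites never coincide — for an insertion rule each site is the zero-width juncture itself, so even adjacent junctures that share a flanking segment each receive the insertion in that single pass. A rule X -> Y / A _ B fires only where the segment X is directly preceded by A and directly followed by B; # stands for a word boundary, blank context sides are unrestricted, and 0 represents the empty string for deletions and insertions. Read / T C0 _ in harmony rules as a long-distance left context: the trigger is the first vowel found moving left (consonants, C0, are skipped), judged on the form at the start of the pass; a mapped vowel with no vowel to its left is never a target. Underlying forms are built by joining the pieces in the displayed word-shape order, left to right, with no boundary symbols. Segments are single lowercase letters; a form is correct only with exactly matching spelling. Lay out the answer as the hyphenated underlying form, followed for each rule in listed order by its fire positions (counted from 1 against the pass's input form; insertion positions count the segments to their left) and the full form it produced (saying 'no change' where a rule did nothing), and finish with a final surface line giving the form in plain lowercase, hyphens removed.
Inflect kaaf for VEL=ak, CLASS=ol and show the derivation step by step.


underlying: kaaf-un-e
1. o -> e, u -> i / F C0 _: no change
2. f -> v, p -> b, s -> z / V _ V: fires at position(s) 4: kaavune
surface: kaavune


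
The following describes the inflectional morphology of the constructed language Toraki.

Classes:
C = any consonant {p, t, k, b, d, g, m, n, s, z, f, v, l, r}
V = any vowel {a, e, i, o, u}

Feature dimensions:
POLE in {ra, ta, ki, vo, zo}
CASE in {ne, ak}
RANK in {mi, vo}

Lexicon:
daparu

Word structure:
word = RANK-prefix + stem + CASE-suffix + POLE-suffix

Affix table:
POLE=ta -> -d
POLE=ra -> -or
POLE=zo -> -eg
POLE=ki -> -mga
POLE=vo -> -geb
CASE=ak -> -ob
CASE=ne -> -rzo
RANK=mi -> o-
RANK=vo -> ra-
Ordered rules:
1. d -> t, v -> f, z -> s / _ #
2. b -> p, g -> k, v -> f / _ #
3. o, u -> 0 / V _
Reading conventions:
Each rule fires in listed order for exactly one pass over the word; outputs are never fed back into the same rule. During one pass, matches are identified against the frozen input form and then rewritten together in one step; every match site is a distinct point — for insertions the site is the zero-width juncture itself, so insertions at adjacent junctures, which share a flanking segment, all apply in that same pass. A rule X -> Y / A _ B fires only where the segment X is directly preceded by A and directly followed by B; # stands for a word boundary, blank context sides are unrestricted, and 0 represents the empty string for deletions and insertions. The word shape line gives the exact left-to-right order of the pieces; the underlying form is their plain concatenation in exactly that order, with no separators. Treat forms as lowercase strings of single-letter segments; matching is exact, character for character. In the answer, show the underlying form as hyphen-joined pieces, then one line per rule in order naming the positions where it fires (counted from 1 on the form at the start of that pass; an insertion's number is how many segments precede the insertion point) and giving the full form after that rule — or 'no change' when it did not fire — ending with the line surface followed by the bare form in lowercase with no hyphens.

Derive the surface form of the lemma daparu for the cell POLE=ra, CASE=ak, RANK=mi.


underlying: o-daparu-ob-or
1. d -> t, v -> f, z -> s / _ #: no change
2. b -> p, g -> k, v -> f / _ #: no change
3. o, u -> 0 / V _: fires at position(s) 8: odaparubor
surface: odaparubor


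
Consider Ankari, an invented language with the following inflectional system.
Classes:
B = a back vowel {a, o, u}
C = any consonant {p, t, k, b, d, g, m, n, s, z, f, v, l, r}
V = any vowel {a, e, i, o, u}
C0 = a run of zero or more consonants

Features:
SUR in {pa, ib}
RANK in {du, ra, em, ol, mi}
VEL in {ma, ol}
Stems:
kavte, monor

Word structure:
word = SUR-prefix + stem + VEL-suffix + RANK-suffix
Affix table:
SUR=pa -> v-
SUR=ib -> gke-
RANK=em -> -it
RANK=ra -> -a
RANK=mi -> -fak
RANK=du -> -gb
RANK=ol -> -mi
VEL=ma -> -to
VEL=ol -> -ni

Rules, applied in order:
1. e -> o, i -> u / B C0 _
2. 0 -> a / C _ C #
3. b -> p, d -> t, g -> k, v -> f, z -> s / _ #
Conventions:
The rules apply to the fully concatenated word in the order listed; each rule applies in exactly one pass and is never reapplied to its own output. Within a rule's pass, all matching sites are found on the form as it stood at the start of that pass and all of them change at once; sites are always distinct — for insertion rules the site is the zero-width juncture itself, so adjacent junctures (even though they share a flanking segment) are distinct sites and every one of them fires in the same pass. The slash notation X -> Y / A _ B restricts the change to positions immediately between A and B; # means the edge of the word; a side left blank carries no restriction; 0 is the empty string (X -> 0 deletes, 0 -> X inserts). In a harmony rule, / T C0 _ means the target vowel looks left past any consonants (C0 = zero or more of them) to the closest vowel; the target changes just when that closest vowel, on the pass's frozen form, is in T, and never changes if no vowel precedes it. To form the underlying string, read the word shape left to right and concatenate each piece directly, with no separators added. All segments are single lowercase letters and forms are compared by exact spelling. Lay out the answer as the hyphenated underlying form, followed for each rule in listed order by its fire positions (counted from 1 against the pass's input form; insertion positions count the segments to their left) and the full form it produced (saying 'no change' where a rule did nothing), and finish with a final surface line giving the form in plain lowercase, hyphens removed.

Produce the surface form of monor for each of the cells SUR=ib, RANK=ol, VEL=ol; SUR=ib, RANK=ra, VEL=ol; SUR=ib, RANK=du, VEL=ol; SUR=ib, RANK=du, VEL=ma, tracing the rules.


cell SUR=ib, RANK=ol, VEL=ol:
underlying: gke-monor-ni-mi
1. e -> o, i -> u / B C0 _: fires at position(s) 10: gkemonornumi
2. 0 -> a / C _ C #: no change
3. b -> p, d -> t, g -> k, v -> f, z -> s / _ #: no change
surface: gkemonornumi

cell SUR=ib, RANK=ra, VEL=ol:
underlying: gke-monor-ni-a
1. e -> o, i -> u / B C0 _: fires at position(s) 10: gkemonornua
2. 0 -> a / C _ C #: no change
3. b -> p, d -> t, g -> k, v -> f, z -> s / _ #: no change
surface: gkemonornua

cell SUR=ib, RANK=du, VEL=ol:
underlying: gke-monor-ni-gb
1. e -> o, i -> u / B C0 _: fires at position(s) 10: gkemonornugb
2. 0 -> a / C _ C #: inserts after position(s) 11: gkemonornugab
3. b -> p, d -> t, g -> k, v -> f, z -> s / _ #: fires at position(s) 13: gkemonornugap
surface: gkemonornugap

cell SUR=ib, RANK=du, VEL=ma:
underlying: gke-monor-to-gb
1. e -> o, i -> u / B C0 _: no change
2. 0 -> a / C _ C #: inserts after position(s) 11: gkemonortogab
3. b -> p, d -> t, g -> k, v -> f, z -> s / _ #: fires at position(s) 13: gkemonortogap
surface: gkemonortogap


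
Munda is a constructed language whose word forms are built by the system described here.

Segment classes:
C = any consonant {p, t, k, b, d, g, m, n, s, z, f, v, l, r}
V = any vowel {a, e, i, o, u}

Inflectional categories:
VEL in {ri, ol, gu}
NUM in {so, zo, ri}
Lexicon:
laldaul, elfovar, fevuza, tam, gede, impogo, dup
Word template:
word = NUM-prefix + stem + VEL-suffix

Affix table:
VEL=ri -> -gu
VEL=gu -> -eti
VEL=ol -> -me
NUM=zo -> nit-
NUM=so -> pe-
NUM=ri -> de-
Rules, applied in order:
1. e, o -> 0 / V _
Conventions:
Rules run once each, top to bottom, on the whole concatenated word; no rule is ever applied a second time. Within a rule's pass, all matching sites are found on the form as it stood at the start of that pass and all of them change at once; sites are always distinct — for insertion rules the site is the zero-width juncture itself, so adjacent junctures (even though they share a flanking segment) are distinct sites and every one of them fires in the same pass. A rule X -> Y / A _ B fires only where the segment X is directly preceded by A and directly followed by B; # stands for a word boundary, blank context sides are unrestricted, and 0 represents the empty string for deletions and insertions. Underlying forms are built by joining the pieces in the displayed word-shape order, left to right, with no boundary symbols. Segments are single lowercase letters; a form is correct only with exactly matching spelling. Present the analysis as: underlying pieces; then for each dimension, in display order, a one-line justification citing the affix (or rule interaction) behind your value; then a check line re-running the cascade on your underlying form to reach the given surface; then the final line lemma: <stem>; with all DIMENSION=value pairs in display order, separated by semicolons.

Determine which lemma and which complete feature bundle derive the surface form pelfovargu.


underlying: pe-elfovar-gu
VEL=ri - signalled by the affix -gu
NUM=so - signalled by the affix pe-
check: peelfovargu -> pelfovargu
lemma: elfovar; VEL=ri; NUM=so


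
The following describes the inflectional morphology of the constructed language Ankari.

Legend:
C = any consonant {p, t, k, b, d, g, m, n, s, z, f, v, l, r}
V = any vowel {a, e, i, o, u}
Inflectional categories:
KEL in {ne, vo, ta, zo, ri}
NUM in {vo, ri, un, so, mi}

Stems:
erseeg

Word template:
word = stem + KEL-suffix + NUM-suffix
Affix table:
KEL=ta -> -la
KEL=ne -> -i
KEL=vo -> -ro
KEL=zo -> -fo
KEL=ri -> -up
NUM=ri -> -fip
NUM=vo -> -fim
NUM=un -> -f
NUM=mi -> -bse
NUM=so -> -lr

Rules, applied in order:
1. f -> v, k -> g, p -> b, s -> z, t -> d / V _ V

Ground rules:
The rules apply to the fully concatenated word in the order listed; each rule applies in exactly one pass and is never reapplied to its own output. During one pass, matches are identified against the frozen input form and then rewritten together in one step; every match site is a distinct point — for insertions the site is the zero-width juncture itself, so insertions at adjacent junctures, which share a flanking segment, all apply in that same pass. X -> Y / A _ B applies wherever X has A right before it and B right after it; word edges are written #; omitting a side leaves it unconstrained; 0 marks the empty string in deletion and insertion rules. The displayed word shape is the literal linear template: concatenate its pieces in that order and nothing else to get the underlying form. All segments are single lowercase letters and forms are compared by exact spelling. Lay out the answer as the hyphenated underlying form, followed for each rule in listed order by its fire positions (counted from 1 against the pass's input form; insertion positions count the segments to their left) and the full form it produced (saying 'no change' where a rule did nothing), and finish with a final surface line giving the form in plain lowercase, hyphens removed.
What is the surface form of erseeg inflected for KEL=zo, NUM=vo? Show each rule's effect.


underlying: erseeg-fo-fim
1. f -> v, k -> g, p -> b, s -> z, t -> d / V _ V: fires at position(s) 9: erseegfovim
surface: erseegfovim


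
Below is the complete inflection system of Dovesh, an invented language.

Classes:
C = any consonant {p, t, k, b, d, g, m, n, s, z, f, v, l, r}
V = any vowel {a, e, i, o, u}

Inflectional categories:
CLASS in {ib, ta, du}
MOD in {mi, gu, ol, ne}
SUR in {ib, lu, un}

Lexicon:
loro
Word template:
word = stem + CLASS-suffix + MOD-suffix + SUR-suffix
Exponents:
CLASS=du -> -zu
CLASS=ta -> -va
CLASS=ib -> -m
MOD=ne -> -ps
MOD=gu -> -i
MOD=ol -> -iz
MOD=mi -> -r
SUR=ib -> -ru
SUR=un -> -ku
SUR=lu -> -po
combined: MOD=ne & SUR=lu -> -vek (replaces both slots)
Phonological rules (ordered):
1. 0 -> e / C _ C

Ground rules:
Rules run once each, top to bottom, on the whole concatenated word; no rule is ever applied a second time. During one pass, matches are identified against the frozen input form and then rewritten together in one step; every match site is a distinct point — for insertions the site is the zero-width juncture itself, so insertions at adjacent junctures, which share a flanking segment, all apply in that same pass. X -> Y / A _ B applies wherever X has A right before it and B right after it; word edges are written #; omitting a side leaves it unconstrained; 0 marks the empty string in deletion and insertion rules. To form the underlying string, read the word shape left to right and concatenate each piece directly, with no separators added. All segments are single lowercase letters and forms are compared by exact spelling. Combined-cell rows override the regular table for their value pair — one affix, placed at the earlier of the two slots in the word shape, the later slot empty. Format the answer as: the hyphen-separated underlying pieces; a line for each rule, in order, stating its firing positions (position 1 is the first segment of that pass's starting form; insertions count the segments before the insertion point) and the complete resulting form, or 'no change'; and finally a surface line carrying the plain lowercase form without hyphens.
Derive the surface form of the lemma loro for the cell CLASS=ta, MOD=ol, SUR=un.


underlying: loro-va-iz-ku
1. 0 -> e / C _ C: inserts after position(s) 8: lorovaizeku
surface: lorovaizeku


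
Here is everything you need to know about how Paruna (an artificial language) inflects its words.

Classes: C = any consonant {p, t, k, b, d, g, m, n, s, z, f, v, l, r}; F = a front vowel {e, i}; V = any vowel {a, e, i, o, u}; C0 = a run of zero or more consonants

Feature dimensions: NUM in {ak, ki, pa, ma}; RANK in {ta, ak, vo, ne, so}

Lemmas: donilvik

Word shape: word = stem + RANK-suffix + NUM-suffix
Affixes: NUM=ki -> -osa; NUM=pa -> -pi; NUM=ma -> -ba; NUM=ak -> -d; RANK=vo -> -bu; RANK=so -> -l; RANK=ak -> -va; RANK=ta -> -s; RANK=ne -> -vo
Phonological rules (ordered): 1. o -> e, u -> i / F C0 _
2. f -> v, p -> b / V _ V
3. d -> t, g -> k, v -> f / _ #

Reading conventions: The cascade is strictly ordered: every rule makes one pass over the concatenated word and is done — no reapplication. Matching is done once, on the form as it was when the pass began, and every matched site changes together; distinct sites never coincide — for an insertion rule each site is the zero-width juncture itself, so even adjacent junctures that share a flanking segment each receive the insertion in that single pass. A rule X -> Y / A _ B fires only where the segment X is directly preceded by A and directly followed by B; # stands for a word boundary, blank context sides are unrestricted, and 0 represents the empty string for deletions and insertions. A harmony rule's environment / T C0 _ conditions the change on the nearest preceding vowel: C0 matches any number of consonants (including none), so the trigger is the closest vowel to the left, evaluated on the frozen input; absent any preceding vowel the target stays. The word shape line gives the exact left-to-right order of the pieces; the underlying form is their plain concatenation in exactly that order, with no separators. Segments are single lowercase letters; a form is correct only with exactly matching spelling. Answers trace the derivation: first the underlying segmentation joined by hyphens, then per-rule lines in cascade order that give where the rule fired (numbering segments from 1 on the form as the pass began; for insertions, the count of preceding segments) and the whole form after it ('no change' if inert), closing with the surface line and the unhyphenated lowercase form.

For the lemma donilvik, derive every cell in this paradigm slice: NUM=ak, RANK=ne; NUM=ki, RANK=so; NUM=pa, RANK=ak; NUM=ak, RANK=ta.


cell NUM=ak, RANK=ne:
underlying: donilvik-vo-d
1. o -> e, u -> i / F C0 _: fires at position(s) 10: donilvikved
2. f -> v, p -> b / V _ V: no change
3. d -> t, g -> k, v -> f / _ #: fires at position(s) 11: donilvikvet
surface: donilvikvet

cell NUM=ki, RANK=so:
underlying: donilvik-l-osa
1. o -> e, u -> i / F C0 _: fires at position(s) 10: donilviklesa
2. f -> v, p -> b / V _ V: no change
3. d -> t, g -> k, v -> f / _ #: no change
surface: donilviklesa

cell NUM=pa, RANK=ak:
underlying: donilvik-va-pi
1. o -> e, u -> i / F C0 _: no change
2. f -> v, p -> b / V _ V: fires at position(s) 11: donilvikvabi
3. d -> t, g -> k, v -> f / _ #: no change
surface: donilvikvabi

cell NUM=ak, RANK=ta:
underlying: donilvik-s-d
1. o -> e, u -> i / F C0 _: no change
2. f -> v, p -> b / V _ V: no change
3. d -> t, g -> k, v -> f / _ #: fires at position(s) 10: donilvikst
surface: donilvikst


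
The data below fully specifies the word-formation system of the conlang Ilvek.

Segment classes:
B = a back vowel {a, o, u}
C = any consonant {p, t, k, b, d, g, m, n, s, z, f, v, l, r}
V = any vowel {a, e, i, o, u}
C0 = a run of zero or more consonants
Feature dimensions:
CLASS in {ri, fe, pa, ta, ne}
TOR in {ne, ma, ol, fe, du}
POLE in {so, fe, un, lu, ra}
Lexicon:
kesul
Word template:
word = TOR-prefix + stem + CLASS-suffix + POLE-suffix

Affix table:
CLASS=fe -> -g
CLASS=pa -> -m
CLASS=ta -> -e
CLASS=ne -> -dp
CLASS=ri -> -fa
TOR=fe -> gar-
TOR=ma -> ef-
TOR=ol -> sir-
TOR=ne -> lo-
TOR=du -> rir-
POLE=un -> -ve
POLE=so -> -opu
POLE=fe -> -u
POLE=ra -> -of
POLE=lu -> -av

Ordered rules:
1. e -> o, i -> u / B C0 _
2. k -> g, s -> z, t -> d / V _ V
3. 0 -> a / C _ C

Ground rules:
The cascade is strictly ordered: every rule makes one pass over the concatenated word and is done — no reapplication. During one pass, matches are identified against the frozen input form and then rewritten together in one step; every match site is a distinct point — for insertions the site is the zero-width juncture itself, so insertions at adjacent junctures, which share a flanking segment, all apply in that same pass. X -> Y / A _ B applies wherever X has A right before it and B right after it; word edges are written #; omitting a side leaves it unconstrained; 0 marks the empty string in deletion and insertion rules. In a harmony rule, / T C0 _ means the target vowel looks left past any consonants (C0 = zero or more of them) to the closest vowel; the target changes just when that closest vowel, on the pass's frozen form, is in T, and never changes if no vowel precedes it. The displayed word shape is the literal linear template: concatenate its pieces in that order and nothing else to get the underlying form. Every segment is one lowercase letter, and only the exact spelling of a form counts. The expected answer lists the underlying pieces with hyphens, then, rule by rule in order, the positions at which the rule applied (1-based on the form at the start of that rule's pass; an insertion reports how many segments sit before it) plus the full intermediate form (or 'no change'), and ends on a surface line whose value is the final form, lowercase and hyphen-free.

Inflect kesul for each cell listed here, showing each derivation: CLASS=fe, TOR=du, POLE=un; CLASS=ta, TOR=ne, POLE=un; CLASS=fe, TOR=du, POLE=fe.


cell CLASS=fe, TOR=du, POLE=un:
underlying: rir-kesul-g-ve
1. e -> o, i -> u / B C0 _: fires at position(s) 11: rirkesulgvo
2. k -> g, s -> z, t -> d / V _ V: fires at position(s) 6: rirkezulgvo
3. 0 -> a / C _ C: inserts after position(s) 3, 8, 9: rirakezulagavo
surface: rirakezulagavo

cell CLASS=ta, TOR=ne, POLE=un:
underlying: lo-kesul-e-ve
1. e -> o, i -> u / B C0 _: fires at position(s) 4, 8: lokosulove
2. k -> g, s -> z, t -> d / V _ V: fires at position(s) 3, 5: logozulove
3. 0 -> a / C _ C: no change
surface: logozulove

cell CLASS=fe, TOR=du, POLE=fe:
underlying: rir-kesul-g-u
1. e -> o, i -> u / B C0 _: no change
2. k -> g, s -> z, t -> d / V _ V: fires at position(s) 6: rirkezulgu
3. 0 -> a / C _ C: inserts after position(s) 3, 8: rirakezulagu
surface: rirakezulagu


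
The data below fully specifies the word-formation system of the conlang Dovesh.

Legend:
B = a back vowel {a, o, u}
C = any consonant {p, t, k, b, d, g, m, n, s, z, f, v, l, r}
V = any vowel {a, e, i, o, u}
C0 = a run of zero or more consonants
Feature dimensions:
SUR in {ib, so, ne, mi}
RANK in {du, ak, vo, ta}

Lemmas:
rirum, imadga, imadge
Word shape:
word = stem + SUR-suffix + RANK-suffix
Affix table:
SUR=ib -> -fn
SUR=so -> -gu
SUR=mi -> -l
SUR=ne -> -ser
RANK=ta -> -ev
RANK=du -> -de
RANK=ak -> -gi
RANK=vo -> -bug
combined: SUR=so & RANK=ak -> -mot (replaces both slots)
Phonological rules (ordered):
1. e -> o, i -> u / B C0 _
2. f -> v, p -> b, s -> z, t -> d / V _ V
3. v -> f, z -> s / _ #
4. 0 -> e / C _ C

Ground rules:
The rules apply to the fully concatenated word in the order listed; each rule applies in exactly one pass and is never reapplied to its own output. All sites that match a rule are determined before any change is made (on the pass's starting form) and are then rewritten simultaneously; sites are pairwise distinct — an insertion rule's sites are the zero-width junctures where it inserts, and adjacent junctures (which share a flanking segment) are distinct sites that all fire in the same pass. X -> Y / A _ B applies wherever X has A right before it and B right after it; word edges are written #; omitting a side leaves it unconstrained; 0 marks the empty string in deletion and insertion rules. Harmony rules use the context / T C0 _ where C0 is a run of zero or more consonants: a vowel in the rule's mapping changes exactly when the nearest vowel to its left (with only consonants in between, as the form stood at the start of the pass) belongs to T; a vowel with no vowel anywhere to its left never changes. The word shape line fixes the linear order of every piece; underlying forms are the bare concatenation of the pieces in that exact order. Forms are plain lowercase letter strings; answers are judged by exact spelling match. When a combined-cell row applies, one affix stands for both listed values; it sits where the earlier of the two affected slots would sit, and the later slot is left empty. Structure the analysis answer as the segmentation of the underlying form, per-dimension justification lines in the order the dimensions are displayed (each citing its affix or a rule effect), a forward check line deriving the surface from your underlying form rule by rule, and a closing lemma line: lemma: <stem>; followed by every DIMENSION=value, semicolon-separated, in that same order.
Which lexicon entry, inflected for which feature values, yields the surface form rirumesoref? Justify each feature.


underlying: rirum-ser-ev
SUR=ne - signalled by the affix -ser
RANK=ta - signalled by the affix -ev
check: rirumserev -> rirumsorev -> rirumsorev -> rirumsoref -> rirumesoref
lemma: rirum; SUR=ne; RANK=ta


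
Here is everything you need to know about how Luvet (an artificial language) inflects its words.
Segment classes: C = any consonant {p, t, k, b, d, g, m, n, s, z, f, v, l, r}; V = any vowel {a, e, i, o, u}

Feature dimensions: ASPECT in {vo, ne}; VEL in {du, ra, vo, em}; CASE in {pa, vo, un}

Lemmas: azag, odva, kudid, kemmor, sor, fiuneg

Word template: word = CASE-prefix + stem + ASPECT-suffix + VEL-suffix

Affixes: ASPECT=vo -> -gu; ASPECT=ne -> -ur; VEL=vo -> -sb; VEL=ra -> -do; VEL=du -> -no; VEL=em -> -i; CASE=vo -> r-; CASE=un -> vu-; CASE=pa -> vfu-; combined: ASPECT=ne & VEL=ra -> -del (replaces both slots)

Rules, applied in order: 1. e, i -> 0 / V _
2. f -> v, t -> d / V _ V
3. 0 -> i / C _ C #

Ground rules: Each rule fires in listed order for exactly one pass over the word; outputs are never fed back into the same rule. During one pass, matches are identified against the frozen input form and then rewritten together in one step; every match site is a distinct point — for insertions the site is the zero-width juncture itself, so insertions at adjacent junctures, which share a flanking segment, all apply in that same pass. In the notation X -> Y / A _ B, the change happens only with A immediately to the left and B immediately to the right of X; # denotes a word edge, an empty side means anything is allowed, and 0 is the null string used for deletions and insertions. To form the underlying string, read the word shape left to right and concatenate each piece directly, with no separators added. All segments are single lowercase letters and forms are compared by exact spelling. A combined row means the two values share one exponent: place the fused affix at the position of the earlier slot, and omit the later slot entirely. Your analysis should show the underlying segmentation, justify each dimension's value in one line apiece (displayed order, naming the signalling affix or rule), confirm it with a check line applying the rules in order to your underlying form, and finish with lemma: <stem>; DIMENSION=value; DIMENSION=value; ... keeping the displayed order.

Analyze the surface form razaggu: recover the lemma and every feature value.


underlying: r-azag-gu-i
ASPECT=vo - signalled by the affix -gu
VEL=em - signalled by the affix -i
CASE=vo - signalled by the affix r-
check: razaggui -> razaggu -> razaggu -> razaggu
lemma: azag; ASPECT=vo; VEL=em; CASE=vo
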